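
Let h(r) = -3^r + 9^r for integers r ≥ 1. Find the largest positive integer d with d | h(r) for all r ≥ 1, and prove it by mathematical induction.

d = 6

Computing the first values: h(1) = 6 and h(2) = 72; gcd(6, 72) = 6, so d ≤ 6.
We prove 6 | -3^r + 9^r for all r ≥ 1 by induction on r.
When r = 1: h(1) = 6 = 6·(1), so 6 | h(1).
Inductive step: suppose the statement holds for some p ≥ 1, i.e. 6 | h(p). Then
9^{p+1} − 3^{p+1} = 9·9^p − 3·3^p = 9·(9^p − 3^p) + (6)·3^p. The first term is divisible by 6 by the inductive hypothesis, and the second term (6)·3^p is divisible by 6 since 6 | 6. Hence 6 | h(p+1).
This completes the induction.
Therefore the largest such d is 6.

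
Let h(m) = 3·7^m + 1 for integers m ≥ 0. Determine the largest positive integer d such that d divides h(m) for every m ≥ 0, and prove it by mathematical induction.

d = 2

Computing the first values: h(0) = 4 and h(1) = 22; gcd(4, 22) = 2, so d ≤ 2.
We prove 2 | 3·7^m + 1 for all m ≥ 0 by induction on m.
Base step (m = 0): h(0) = 4 = 2·(2), so 2 | h(0).
Suppose the result is true for m = r, i.e. 2 | h(r). Then
h(r+1) = 3·7^(r+1) + 1 = 7·(3·7^r + 1) - 6 = 7·h(r) - 6. The first term is divisible by 2 by the inductive hypothesis, and -6 is divisible by 2. Hence 2 | h(r+1).
By induction, the statement is established for all m ≥ 0.
Therefore the largest such d is 2.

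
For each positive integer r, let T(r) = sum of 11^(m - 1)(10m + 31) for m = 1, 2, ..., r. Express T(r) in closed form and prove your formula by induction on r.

We claim T(r) = 11^r(r + 3) - 3 for all r ≥ 1.
When r = 1: T(1) = 41, and the closed form gives 41. They agree.
Inductive step: assume the claim holds for r = m, so T(m) = 11^m(m + 3) - 3.
Then T(m+1) = T(m) + (11^m(10m + 41)) = (11^m(m + 3) - 3) + (11^m(10m + 41)).
Simplifying, T(m+1) = 11·11^m·m + 44·11^m - 3 = 11^(m+1)((m+1) + 3) - 3,
which is the closed form with r = m+1.
Hence, by induction on r, the claim holds for every r ≥ 1.

T(r) = 11^r(r + 3) - 3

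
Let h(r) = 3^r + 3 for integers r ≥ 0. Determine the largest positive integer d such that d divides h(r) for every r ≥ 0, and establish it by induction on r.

Computing the first values: h(0) = 4 and h(1) = 6; gcd(4, 6) = 2, so d ≤ 2.
We prove 2 | 3^r + 3 for all r ≥ 0 by induction on r.
Base case (r = 0): h(0) = 4 = 2·(2), so 2 | h(0).
Suppose the result is true for r = j, i.e. 2 | h(j). Then
h(j+1) = 3^(j+1) + 3 = 3·(3^j + 3) - 6 = 3·h(j) - 6. The first term is divisible by 2 by the inductive hypothesis, and -6 is divisible by 2. Hence 2 | h(j+1).
Hence, by induction on r, the claim holds for every r ≥ 0.
Therefore the largest such d is 2.

d = 2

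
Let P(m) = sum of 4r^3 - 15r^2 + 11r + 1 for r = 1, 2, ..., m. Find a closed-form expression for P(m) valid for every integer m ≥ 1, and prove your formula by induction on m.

We claim P(m) = m(m^3 - 3m^2 - m + 4) for all m ≥ 1.
Base step (m = 1): P(1) = 1, and the closed form gives 1. They agree.
Suppose the result is true for m = r, so P(r) = r(r^3 - 3r^2 - r + 4).
Then P(r+1) = P(r) + (4r^3 - 3r^2 - 7r + 1) = (r(r^3 - 3r^2 - r + 4)) + (4r^3 - 3r^2 - 7r + 1).
Simplifying, P(r+1) = (r + 1)(r^3 - 4r + 1) = (r+1)((r+1)^3 - 3(r+1)^2 - (r+1) + 4),
which is the closed form with m = r+1.
By the principle of mathematical induction, the result holds for all m ≥ 1.

P(m) = m(m^3 - 3m^2 - m + 4)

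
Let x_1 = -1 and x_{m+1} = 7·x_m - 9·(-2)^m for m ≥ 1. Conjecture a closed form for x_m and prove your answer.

Computing the first terms: x_1 = -1, x_2 = 11, x_3 = 41. This suggests x_m = (-2)^m + 7^(m - 1).
For the base case m = 1: the formula gives -1 = -1 = x_1.
Inductive step: suppose the statement holds for some j ≥ 1, so x_j = (-2)^j + 7^(j - 1).
Then x_{j+1} = 7·x_j - 9·(-2)^j = 7·((-2)^j + 7^(j - 1)) - 9·(-2)^j = (-2)^(j + 1) + 7^j = (-2)^(j+1) + 7^((j+1) - 1),
which is the claimed formula at m = j+1.
This completes the induction.

x_m = (-2)^m + 7^(m - 1)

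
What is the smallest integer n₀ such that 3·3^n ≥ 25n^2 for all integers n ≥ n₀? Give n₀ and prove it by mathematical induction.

n₀ = 5

At n = 4: 243 < 400, so the inequality fails and n₀ ≥ 5. We prove 3·3^n ≥ 25n^2 for all n ≥ 5.
For the base case n = 5: 3·3^n = 729 and 25n^2 = 625, so 729 ≥ 625.
Inductive step: assume the claim holds for n = p, so 3·3^p ≥ 25p^2.
Then 3·3^(p + 1) = 3·(3·3^p) ≥ 3·(25p^2).
Also, for p ≥ 5 we have 3·(25p^2) ≥ 25(p+1)^2, since 3 ≥ (1 + 1/p)^2 for all p ≥ 5.
Combining, 3·3^(p + 1) ≥ 25(p+1)^2.
Hence, by induction on n, the claim holds for every n ≥ 5.
Hence the smallest such n₀ is 5.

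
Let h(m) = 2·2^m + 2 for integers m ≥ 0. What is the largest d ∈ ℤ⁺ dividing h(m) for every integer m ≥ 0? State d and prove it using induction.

d = 2

Computing the first values: h(0) = 4 and h(1) = 6; gcd(4, 6) = 2, so d ≤ 2.
We prove 2 | 2·2^m + 2 for all m ≥ 0 by induction on m.
For the base case m = 0: h(0) = 4 = 2·(2), so 2 | h(0).
Inductive step: assume the claim holds for m = r, i.e. 2 | h(r). Then
h(r+1) = 2·2^(r+1) + 2 = 2·(2·2^r + 2) - 2 = 2·h(r) - 2. The first term is divisible by 2 by the inductive hypothesis, and -2 is divisible by 2. Hence 2 | h(r+1).
By the principle of mathematical induction, the result holds for all m ≥ 0.
Therefore the largest such d is 2.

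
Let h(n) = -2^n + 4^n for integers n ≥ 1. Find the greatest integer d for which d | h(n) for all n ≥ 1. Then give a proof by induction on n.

Computing the first values: h(1) = 2 and h(2) = 12; gcd(2, 12) = 2, so d ≤ 2.
We prove 2 | -2^n + 4^n for all n ≥ 1 by induction on n.
Base step (n = 1): h(1) = 2 = 2·(1), so 2 | h(1).
For the inductive step, assume it holds for an arbitrary i ≥ 1, i.e. 2 | h(i). Then
4^{i+1} − 2^{i+1} = 4·4^i − 2·2^i = 4·(4^i − 2^i) + (2)·2^i. The first term is divisible by 2 by the inductive hypothesis, and the second term (2)·2^i is divisible by 2 since 2 | 2. Hence 2 | h(i+1).
This completes the induction.
Therefore the largest such d is 2.

d = 2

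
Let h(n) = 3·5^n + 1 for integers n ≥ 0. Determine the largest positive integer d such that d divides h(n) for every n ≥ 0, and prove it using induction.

d = 4

Computing the first values: h(0) = 4 and h(1) = 16; gcd(4, 16) = 4, so d ≤ 4.
We prove 4 | 3·5^n + 1 for all n ≥ 0 by induction on n.
When n = 0: h(0) = 4 = 4·(1), so 4 | h(0).
For the inductive step, assume it holds for an arbitrary r ≥ 0, i.e. 4 | h(r). Then
h(r+1) = 3·5^(r+1) + 1 = 5·(3·5^r + 1) - 4 = 5·h(r) - 4. The first term is divisible by 4 by the inductive hypothesis, and -4 is divisible by 4. Hence 4 | h(r+1).
Hence, by induction on n, the claim holds for every n ≥ 0.
Therefore the largest such d is 4.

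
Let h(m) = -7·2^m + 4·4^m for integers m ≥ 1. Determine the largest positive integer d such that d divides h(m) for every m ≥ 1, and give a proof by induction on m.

Computing the first values: h(1) = 2 and h(2) = 36; gcd(2, 36) = 2, so d ≤ 2.
We prove 2 | -7·2^m + 4·4^m for all m ≥ 1 by induction on m.
Base step (m = 1): h(1) = 2 = 2·(1), so 2 | h(1).
Inductive step: assume the claim holds for m = k, i.e. 2 | h(k). Then
h(k+1) − 4·h(k) = (-7·2^(k+1) + 4·4^(k+1)) − 4·(-7·2^k + 4·4^k) = (-7)·2^k·(2 − 4) = (14)·2^k. Since 2 | h(k) by the inductive hypothesis, 2 | 4·h(k); and 2 | 14 since 14 = 2·7. Therefore 2 | h(k+1).
By the principle of mathematical induction, the result holds for all m ≥ 1.
Therefore the largest such d is 2.

d = 2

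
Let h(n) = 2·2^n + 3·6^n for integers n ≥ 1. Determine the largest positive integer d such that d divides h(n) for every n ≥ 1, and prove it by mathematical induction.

d = 2

Computing the first values: h(1) = 22 and h(2) = 116; gcd(22, 116) = 2, so d ≤ 2.
We prove 2 | 2·2^n + 3·6^n for all n ≥ 1 by induction on n.
Base case (n = 1): h(1) = 22 = 2·(11), so 2 | h(1).
Inductive step: assume the claim holds for n = k, i.e. 2 | h(k). Then
h(k+1) − 6·h(k) = (2·2^(k+1) + 3·6^(k+1)) − 6·(2·2^k + 3·6^k) = (2)·2^k·(2 − 6) = (-8)·2^k. Since 2 | h(k) by the inductive hypothesis, 2 | 6·h(k); and 2 | -8 since -8 = 2·-4. Therefore 2 | h(k+1).
This completes the induction.
Therefore the largest such d is 2.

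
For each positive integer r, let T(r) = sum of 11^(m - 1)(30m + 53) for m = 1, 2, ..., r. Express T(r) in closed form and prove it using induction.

We claim T(r) = 11^r(3r + 5) - 5 for all r ≥ 1.
When r = 1: T(1) = 83, and the closed form gives 83. They agree.
Suppose the result is true for r = m, so T(m) = 11^m(3m + 5) - 5.
Then T(m+1) = T(m) + (11^m(30m + 83)) = (11^m(3m + 5) - 5) + (11^m(30m + 83)).
Simplifying, T(m+1) = 33·11^m·m + 88·11^m - 5 = 11^(m+1)(3(m+1) + 5) - 5,
which is the closed form with r = m+1.
By induction, the statement is established for all r ≥ 1.

T(r) = 11^r(3r + 5) - 5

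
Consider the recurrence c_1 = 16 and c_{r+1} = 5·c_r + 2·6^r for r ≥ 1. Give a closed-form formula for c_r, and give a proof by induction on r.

Computing the first terms: c_1 = 16, c_2 = 92, c_3 = 532. This suggests c_r = 4·5^(r - 1) + 2·6^r.
For the base case r = 1: the formula gives 16 = 16 = c_1.
Inductive step: suppose the statement holds for some k ≥ 1, so c_k = 4·5^(k - 1) + 2·6^k.
Then c_{k+1} = 5·c_k + 2·6^k = 5·(4·5^(k - 1) + 2·6^k) + 2·6^k = 4·5^k + 2·6^(k + 1) = 4·5^((k+1) - 1) + 2·6^(k+1),
which is the claimed formula at r = k+1.
This completes the induction.

c_r = 4·5^(r - 1) + 2·6^r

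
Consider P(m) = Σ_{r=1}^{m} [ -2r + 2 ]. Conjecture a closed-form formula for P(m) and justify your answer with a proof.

We claim P(m) = -m(m - 1) for all m ≥ 1.
For the base case m = 1: P(1) = 0, and the closed form gives 0. They agree.
Inductive step: suppose the statement holds for some r ≥ 1, so P(r) = r(-r + 1).
Then P(r+1) = P(r) + (-2r) = (r(-r + 1)) + (-2r).
Simplifying, P(r+1) = -r(r + 1) = -(r+1)((r+1) - 1),
which is the closed form with m = r+1.
This completes the induction.

P(m) = -m(m - 1)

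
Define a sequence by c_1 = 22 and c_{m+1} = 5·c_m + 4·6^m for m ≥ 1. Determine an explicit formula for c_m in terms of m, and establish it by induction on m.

c_m = -2·5^(m - 1) + 4·6^m

Computing the first terms: c_1 = 22, c_2 = 134, c_3 = 814. This suggests c_m = -2·5^(m - 1) + 4·6^m.
When m = 1: the formula gives 22 = 22 = c_1.
For the inductive step, assume it holds for an arbitrary k ≥ 1, so c_k = -2·5^(k - 1) + 4·6^k.
Then c_{k+1} = 5·c_k + 4·6^k = 5·(-2·5^(k - 1) + 4·6^k) + 4·6^k = -2·5^k + 4·6^(k + 1) = -2·5^((k+1) - 1) + 4·6^(k+1),
which is the claimed formula at m = k+1.
Hence, by induction on m, the claim holds for every m ≥ 1.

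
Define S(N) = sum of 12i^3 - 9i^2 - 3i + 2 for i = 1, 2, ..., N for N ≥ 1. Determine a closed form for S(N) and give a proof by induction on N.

S(N) = N(3N^3 + 3N^2 - 3N - 1)

We claim S(N) = N(3N^3 + 3N^2 - 3N - 1) for all N ≥ 1.
For the base case N = 1: S(1) = 2, and the closed form gives 2. They agree.
Suppose the result is true for N = i, so S(i) = i(3i^3 + 3i^2 - 3i - 1).
Then S(i+1) = S(i) + (12i^3 + 27i^2 + 15i + 2) = (i(3i^3 + 3i^2 - 3i - 1)) + (12i^3 + 27i^2 + 15i + 2).
Simplifying, S(i+1) = (i + 1)(3i^3 + 12i^2 + 12i + 2) = (i+1)(3(i+1)^3 + 3(i+1)^2 - 3(i+1) - 1),
which is the closed form with N = i+1.
Hence, by induction on N, the claim holds for every N ≥ 1.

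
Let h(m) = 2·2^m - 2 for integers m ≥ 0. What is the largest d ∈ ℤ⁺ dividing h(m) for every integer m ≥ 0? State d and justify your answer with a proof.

d = 2

Computing the first values: h(0) = 0 and h(1) = 2; gcd(0, 2) = 2, so d ≤ 2.
We prove 2 | 2·2^m - 2 for all m ≥ 0 by induction on m.
Base case (m = 0): h(0) = 0 = 2·(0), so 2 | h(0).
Inductive step: suppose the statement holds for some r ≥ 0, i.e. 2 | h(r). Then
h(r+1) = 2·2^(r+1) - 2 = 2·(2·2^r - 2) + 2 = 2·h(r) + 2. The first term is divisible by 2 by the inductive hypothesis, and 2 is divisible by 2. Hence 2 | h(r+1).
By induction, the statement is established for all m ≥ 0.
Therefore the largest such d is 2.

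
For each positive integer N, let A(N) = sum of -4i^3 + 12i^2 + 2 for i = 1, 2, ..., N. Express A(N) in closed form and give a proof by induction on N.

We claim A(N) = -N(N^3 - 2N^2 - 5N - 4) for all N ≥ 1.
Base case (N = 1): A(1) = 10, and the closed form gives 10. They agree.
Inductive step: assume the claim holds for N = i, so A(i) = i(-i^3 + 2i^2 + 5i + 4).
Then A(i+1) = A(i) + (-4i^3 + 12i + 10) = (i(-i^3 + 2i^2 + 5i + 4)) + (-4i^3 + 12i + 10).
Simplifying, A(i+1) = -(i + 1)(i^3 + i^2 - 6i - 10) = -(i+1)((i+1)^3 - 2(i+1)^2 - 5(i+1) - 4),
which is the closed form with N = i+1.
By the principle of mathematical induction, the result holds for all N ≥ 1.

A(N) = -N(N^3 - 2N^2 - 5N - 4)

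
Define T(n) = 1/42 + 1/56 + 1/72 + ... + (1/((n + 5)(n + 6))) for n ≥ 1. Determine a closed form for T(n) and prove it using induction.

We claim T(n) = n/(6(n + 6)) for all n ≥ 1.
When n = 1: T(1) = 1/42, and the closed form gives 1/42. They agree.
For the inductive step, assume it holds for an arbitrary k ≥ 1, so T(k) = k/(6(k + 6)).
Then T(k+1) = T(k) + (1/((k + 6)(k + 7))) = (k/(6(k + 6))) + (1/((k + 6)(k + 7))).
Simplifying, T(k+1) = (k + 1)/(6(k + 7)) = (k+1)/(6((k+1) + 6)),
which is the closed form with n = k+1.
Hence, by induction on n, the claim holds for every n ≥ 1.

T(n) = n/(6(n + 6))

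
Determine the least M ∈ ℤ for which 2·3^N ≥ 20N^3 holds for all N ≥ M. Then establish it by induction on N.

At N = 7: 4374 < 6860, so the inequality fails and M ≥ 8. We prove 2·3^N ≥ 20N^3 for all N ≥ 8.
Base case (N = 8): 2·3^N = 13122 and 20N^3 = 10240, so 13122 ≥ 10240.
Inductive step: suppose the statement holds for some p ≥ 8, so 2·3^p ≥ 20p^3.
Then 2·3^(p + 1) = 3·(2·3^p) ≥ 3·(20p^3).
Also, for p ≥ 8 we have 3·(20p^3) ≥ 20(p+1)^3, since 3 ≥ (1 + 1/p)^3 for all p ≥ 8.
Combining, 2·3^(p + 1) ≥ 20(p+1)^3.
By the principle of mathematical induction, the result holds for all N ≥ 8.
Hence the smallest such M is 8.

M = 8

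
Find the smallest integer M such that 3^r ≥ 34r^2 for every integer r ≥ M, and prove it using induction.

At r = 6: 729 < 1224, so the inequality fails and M ≥ 7. We prove 3^r ≥ 34r^2 for all r ≥ 7.
When r = 7: 3^r = 2187 and 34r^2 = 1666, so 2187 ≥ 1666.
Inductive step: assume the claim holds for r = m, so 3^m ≥ 34m^2.
Then 3^(m + 1) = 3·(3^m) ≥ 3·(34m^2).
Also, for m ≥ 7 we have 3·(34m^2) ≥ 34(m+1)^2, since 3 ≥ (1 + 1/m)^2 for all m ≥ 7.
Combining, 3^(m + 1) ≥ 34(m+1)^2.
This completes the induction.
Hence the smallest such M is 7.

M = 7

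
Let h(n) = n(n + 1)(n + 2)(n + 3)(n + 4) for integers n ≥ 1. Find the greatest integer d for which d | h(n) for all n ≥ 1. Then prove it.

d = 120

Computing the first values: h(1) = 120 and h(2) = 720; gcd(120, 720) = 120, so d ≤ 120.
We prove 120 | n(n + 1)(n + 2)(n + 3)(n + 4) for all n ≥ 1 by induction on n.
When n = 1: h(1) = 120 = 120·(1), so 120 | h(1).
Inductive step: assume the claim holds for n = p, i.e. 120 | h(p). Then
h(p+1) − h(p) = (p+1)·(p+2)·(p+3)·(p+4)·(p+5) − p·(p+1)·(p+2)·(p+3)·(p+4) = (p+1)·(p+2)·(p+3)·(p+4)·[(p+5) − p] = 5·(p+1)·(p+2)·(p+3)·(p+4). The product of 4 consecutive integers is divisible by (4)! = 24, so h(p+1) − h(p) is divisible by 5·24 = 120. By the inductive hypothesis 120 | h(p), hence 120 | h(p+1).
Hence, by induction on n, the claim holds for every n ≥ 1.
Therefore the largest such d is 120.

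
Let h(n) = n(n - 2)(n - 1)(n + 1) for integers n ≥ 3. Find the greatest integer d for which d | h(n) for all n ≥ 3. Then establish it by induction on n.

Computing the first values: h(3) = 24 and h(4) = 120; gcd(24, 120) = 24, so d ≤ 24.
We prove 24 | n(n - 2)(n - 1)(n + 1) for all n ≥ 3 by induction on n.
For the base case n = 3: h(3) = 24 = 24·(1), so 24 | h(3).
Inductive step: suppose the statement holds for some i ≥ 3, i.e. 24 | h(i). Then
h(i+1) − h(i) = (i-1)·i·(i+1)·(i+2) − (i-2)·(i-1)·i·(i+1) = (i-1)·i·(i+1)·[(i+2) − (i-2)] = 4·(i-1)·i·(i+1). The product of 3 consecutive integers is divisible by (3)! = 6, so h(i+1) − h(i) is divisible by 4·6 = 24. By the inductive hypothesis 24 | h(i), hence 24 | h(i+1).
By induction, the statement is established for all n ≥ 3.
Therefore the largest such d is 24.

d = 24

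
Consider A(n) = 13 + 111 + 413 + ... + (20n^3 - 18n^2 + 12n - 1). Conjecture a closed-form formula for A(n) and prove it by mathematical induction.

A(n) = n(5n^3 + 4n^2 + 2n + 2)

We claim A(n) = n(5n^3 + 4n^2 + 2n + 2) for all n ≥ 1.
Base step (n = 1): A(1) = 13, and the closed form gives 13. They agree.
For the inductive step, assume it holds for an arbitrary p ≥ 1, so A(p) = p(5p^3 + 4p^2 + 2p + 2).
Then A(p+1) = A(p) + (20p^3 + 42p^2 + 36p + 13) = (p(5p^3 + 4p^2 + 2p + 2)) + (20p^3 + 42p^2 + 36p + 13).
Simplifying, A(p+1) = (p + 1)(5p^3 + 19p^2 + 25p + 13) = (p+1)(5(p+1)^3 + 4(p+1)^2 + 2(p+1) + 2),
which is the closed form with n = p+1.
This completes the induction.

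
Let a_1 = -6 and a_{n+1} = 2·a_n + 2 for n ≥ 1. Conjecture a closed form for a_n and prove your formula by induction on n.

Computing the first terms: a_1 = -6, a_2 = -10, a_3 = -18. This suggests a_n = -2^(n + 1) - 2.
For the base case n = 1: the formula gives -6 = -6 = a_1.
Suppose the result is true for n = r, so a_r = -2^(r + 1) - 2.
Then a_{r+1} = 2·a_r + 2 = 2·(-2^(r + 1) - 2) + 2 = -2^(r + 2) - 2 = -2^((r+1) + 1) - 2,
which is the claimed formula at n = r+1.
This completes the induction.

a_n = -2^(n + 1) - 2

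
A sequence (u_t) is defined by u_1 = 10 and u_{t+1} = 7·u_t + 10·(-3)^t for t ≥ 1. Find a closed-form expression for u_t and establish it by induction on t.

Computing the first terms: u_1 = 10, u_2 = 40, u_3 = 370. This suggests u_t = -(-3)^t + 7^t.
When t = 1: the formula gives 10 = 10 = u_1.
Inductive step: suppose the statement holds for some k ≥ 1, so u_k = -(-3)^k + 7^k.
Then u_{k+1} = 7·u_k + 10·(-3)^k = 7·(-(-3)^k + 7^k) + 10·(-3)^k = -(-3)^(k + 1) + 7^(k + 1),
which is the claimed formula at t = k+1.
Hence, by induction on t, the claim holds for every t ≥ 1.

u_t = -(-3)^t + 7^t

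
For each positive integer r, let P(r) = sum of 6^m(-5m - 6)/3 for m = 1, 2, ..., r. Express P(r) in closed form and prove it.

We claim P(r) = -2·6^r(r + 1) + 2 for all r ≥ 1.
When r = 1: P(1) = -22, and the closed form gives -22. They agree.
For the inductive step, assume it holds for an arbitrary m ≥ 1, so P(m) = -2·6^m(m + 1) + 2.
Then P(m+1) = P(m) + (6^m(-10m - 22)) = (-2·6^m(m + 1) + 2) + (6^m(-10m - 22)).
Simplifying, P(m+1) = -12·6^m·m - 24·6^m + 2 = -2·6^(m+1)((m+1) + 1) + 2,
which is the closed form with r = m+1.
By the principle of mathematical induction, the result holds for all r ≥ 1.

P(r) = -2·6^r(r + 1) + 2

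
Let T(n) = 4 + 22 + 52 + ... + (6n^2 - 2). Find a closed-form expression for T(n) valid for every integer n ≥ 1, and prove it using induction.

T(n) = n(2n^2 + 3n - 1)

We claim T(n) = n(2n^2 + 3n - 1) for all n ≥ 1.
For the base case n = 1: T(1) = 4, and the closed form gives 4. They agree.
Inductive step: suppose the statement holds for some j ≥ 1, so T(j) = j(2j^2 + 3j - 1).
Then T(j+1) = T(j) + (6(j + 1)^2 - 2) = (j(2j^2 + 3j - 1)) + (6(j + 1)^2 - 2).
Simplifying, T(j+1) = (j + 1)(2j^2 + 7j + 4) = (j+1)(2(j+1)^2 + 3(j+1) - 1),
which is the closed form with n = j+1.
By the principle of mathematical induction, the result holds for all n ≥ 1.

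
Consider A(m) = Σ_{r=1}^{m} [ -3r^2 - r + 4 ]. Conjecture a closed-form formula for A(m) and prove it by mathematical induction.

A(m) = -m(m - 1)(m + 3)

We claim A(m) = -m(m - 1)(m + 3) for all m ≥ 1.
When m = 1: A(1) = 0, and the closed form gives 0. They agree.
Inductive step: assume the claim holds for m = r, so A(r) = r(-r^2 - 2r + 3).
Then A(r+1) = A(r) + (r(-3r - 7)) = (r(-r^2 - 2r + 3)) + (r(-3r - 7)).
Simplifying, A(r+1) = -r(r + 1)(r + 4) = -(r+1)((r+1) - 1)((r+1) + 3),
which is the closed form with m = r+1.
By the principle of mathematical induction, the result holds for all m ≥ 1.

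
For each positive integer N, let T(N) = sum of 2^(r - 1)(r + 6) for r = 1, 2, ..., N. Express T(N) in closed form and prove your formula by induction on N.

T(N) = 2^N(N + 5) - 5

We claim T(N) = 2^N(N + 5) - 5 for all N ≥ 1.
For the base case N = 1: T(1) = 7, and the closed form gives 7. They agree.
Suppose the result is true for N = r, so T(r) = 2^r(r + 5) - 5.
Then T(r+1) = T(r) + (2^r(r + 7)) = (2^r(r + 5) - 5) + (2^r(r + 7)).
Simplifying, T(r+1) = 2·2^r·r + 12·2^r - 5 = 2^(r+1)((r+1) + 5) - 5,
which is the closed form with N = r+1.
By the principle of mathematical induction, the result holds for all N ≥ 1.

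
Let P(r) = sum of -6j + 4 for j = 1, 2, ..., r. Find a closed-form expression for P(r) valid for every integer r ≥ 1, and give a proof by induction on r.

P(r) = -r(3r - 1)

We claim P(r) = -r(3r - 1) for all r ≥ 1.
Base case (r = 1): P(1) = -2, and the closed form gives -2. They agree.
Suppose the result is true for r = j, so P(j) = j(-3j + 1).
Then P(j+1) = P(j) + (-6j - 2) = (j(-3j + 1)) + (-6j - 2).
Simplifying, P(j+1) = -(j + 1)(3j + 2) = -(j+1)(3(j+1) - 1),
which is the closed form with r = j+1.
This completes the induction.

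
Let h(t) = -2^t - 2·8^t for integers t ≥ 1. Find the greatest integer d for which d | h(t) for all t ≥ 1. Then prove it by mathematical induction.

Computing the first values: h(1) = -18 and h(2) = -132; gcd(-18, -132) = 6, so d ≤ 6.
We prove 6 | -2^t - 2·8^t for all t ≥ 1 by induction on t.
Base case (t = 1): h(1) = -18 = 6·(-3), so 6 | h(1).
Inductive step: assume the claim holds for t = j, i.e. 6 | h(j). Then
h(j+1) − 8·h(j) = (-2^(j+1) - 2·8^(j+1)) − 8·(-2^j - 2·8^j) = (-1)·2^j·(2 − 8) = (6)·2^j. Since 6 | h(j) by the inductive hypothesis, 6 | 8·h(j); and 6 | 6 since 6 = 6·1. Therefore 6 | h(j+1).
Hence, by induction on t, the claim holds for every t ≥ 1.
Therefore the largest such d is 6.

d = 6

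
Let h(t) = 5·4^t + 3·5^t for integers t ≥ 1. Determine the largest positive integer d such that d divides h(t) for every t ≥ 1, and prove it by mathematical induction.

Computing the first values: h(1) = 35 and h(2) = 155; gcd(35, 155) = 5, so d ≤ 5.
We prove 5 | 5·4^t + 3·5^t for all t ≥ 1 by induction on t.
Base step (t = 1): h(1) = 35 = 5·(7), so 5 | h(1).
Inductive step: assume the claim holds for t = i, i.e. 5 | h(i). Then
h(i+1) − 5·h(i) = (5·4^(i+1) + 3·5^(i+1)) − 5·(5·4^i + 3·5^i) = (5)·4^i·(4 − 5) = (-5)·4^i. Since 5 | h(i) by the inductive hypothesis, 5 | 5·h(i); and 5 | -5 since -5 = 5·-1. Therefore 5 | h(i+1).
By the principle of mathematical induction, the result holds for all t ≥ 1.
Therefore the largest such d is 5.

d = 5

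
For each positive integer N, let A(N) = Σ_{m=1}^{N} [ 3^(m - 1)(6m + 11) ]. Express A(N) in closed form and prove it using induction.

A(N) = 3^N(3N + 4) - 4

We claim A(N) = 3^N(3N + 4) - 4 for all N ≥ 1.
Base case (N = 1): A(1) = 17, and the closed form gives 17. They agree.
For the inductive step, assume it holds for an arbitrary m ≥ 1, so A(m) = 3^m(3m + 4) - 4.
Then A(m+1) = A(m) + (3^m(6m + 17)) = (3^m(3m + 4) - 4) + (3^m(6m + 17)).
Simplifying, A(m+1) = 9·3^m·m + 21·3^m - 4 = 3^(m+1)(3(m+1) + 4) - 4,
which is the closed form with N = m+1.
Hence, by induction on N, the claim holds for every N ≥ 1.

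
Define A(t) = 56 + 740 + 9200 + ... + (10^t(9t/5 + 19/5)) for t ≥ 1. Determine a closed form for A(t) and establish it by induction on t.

A(t) = 2·10^t(t + 2) - 4

We claim A(t) = 2·10^t(t + 2) - 4 for all t ≥ 1.
Base step (t = 1): A(1) = 56, and the closed form gives 56. They agree.
Inductive step: suppose the statement holds for some j ≥ 1, so A(j) = 2·10^j(j + 2) - 4.
Then A(j+1) = A(j) + (10^j(18j + 56)) = (2·10^j(j + 2) - 4) + (10^j(18j + 56)).
Simplifying, A(j+1) = 20·10^j·j + 60·10^j - 4 = 2·10^(j+1)((j+1) + 2) - 4,
which is the closed form with t = j+1.
This completes the induction.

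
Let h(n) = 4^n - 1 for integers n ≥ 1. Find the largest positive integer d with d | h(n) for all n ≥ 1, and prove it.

Computing the first values: h(1) = 3 and h(2) = 15; gcd(3, 15) = 3, so d ≤ 3.
We prove 3 | 4^n - 1 for all n ≥ 1 by induction on n.
For the base case n = 1: h(1) = 3 = 3·(1), so 3 | h(1).
Inductive step: assume the claim holds for n = p, i.e. 3 | h(p). Then
4^{p+1} − 1^{p+1} = 4·4^p − 1·1^p = 4·(4^p − 1^p) + (3)·1^p. The first term is divisible by 3 by the inductive hypothesis, and the second term (3)·1^p is divisible by 3 since 3 | 3. Hence 3 | h(p+1).
By the principle of mathematical induction, the result holds for all n ≥ 1.
Therefore the largest such d is 3.

d = 3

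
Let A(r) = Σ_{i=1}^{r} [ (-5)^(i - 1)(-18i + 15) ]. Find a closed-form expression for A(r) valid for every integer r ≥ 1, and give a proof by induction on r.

A(r) = (-5)^r(3r - 2) + 2

We claim A(r) = (-5)^r(3r - 2) + 2 for all r ≥ 1.
For the base case r = 1: A(1) = -3, and the closed form gives -3. They agree.
Suppose the result is true for r = i, so A(i) = (-5)^i(3i - 2) + 2.
Then A(i+1) = A(i) + ((-5)^i(-18i - 3)) = ((-5)^i(3i - 2) + 2) + ((-5)^i(-18i - 3)).
Simplifying, A(i+1) = -15(-5)^i·i - 5(-5)^i + 2 = (-5)^(i+1)(3(i+1) - 2) + 2,
which is the closed form with r = i+1.
By induction, the statement is established for all r ≥ 1.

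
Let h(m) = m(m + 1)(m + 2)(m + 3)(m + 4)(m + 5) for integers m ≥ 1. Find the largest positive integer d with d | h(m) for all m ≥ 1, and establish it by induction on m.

Computing the first values: h(1) = 720 and h(2) = 5040; gcd(720, 5040) = 720, so d ≤ 720.
We prove 720 | m(m + 1)(m + 2)(m + 3)(m + 4)(m + 5) for all m ≥ 1 by induction on m.
When m = 1: h(1) = 720 = 720·(1), so 720 | h(1).
For the inductive step, assume it holds for an arbitrary i ≥ 1, i.e. 720 | h(i). Then
h(i+1) − h(i) = (i+1)·(i+2)·(i+3)·(i+4)·(i+5)·(i+6) − i·(i+1)·(i+2)·(i+3)·(i+4)·(i+5) = (i+1)·(i+2)·(i+3)·(i+4)·(i+5)·[(i+6) − i] = 6·(i+1)·(i+2)·(i+3)·(i+4)·(i+5). The product of 5 consecutive integers is divisible by (5)! = 120, so h(i+1) − h(i) is divisible by 6·120 = 720. By the inductive hypothesis 720 | h(i), hence 720 | h(i+1).
This completes the induction.
Therefore the largest such d is 720.

d = 720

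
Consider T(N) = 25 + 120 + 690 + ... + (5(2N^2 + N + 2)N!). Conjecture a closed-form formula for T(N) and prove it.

We claim T(N) = (10N + 5)(N + 1)! - 5 for all N ≥ 1.
When N = 1: T(1) = 25, and the closed form gives 25. They agree.
For the inductive step, assume it holds for an arbitrary r ≥ 1, so T(r) = (10r + 5)(r + 1)! - 5.
Then T(r+1) = T(r) + (5(2r^2 + 5r + 5)(r + 1)!) = ((10r + 5)(r + 1)! - 5) + (5(2r^2 + 5r + 5)(r + 1)!).
Simplifying, T(r+1) = (10(r+1) + 5)((r+1) + 1)! - 5,
which is the closed form with N = r+1.
This completes the induction.

T(N) = (10N + 5)(N + 1)! - 5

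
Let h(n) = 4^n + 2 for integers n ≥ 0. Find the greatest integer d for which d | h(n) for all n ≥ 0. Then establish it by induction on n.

Computing the first values: h(0) = 3 and h(1) = 6; gcd(3, 6) = 3, so d ≤ 3.
We prove 3 | 4^n + 2 for all n ≥ 0 by induction on n.
When n = 0: h(0) = 3 = 3·(1), so 3 | h(0).
Inductive step: assume the claim holds for n = j, i.e. 3 | h(j). Then
h(j+1) = 4^(j+1) + 2 = 4·(4^j + 2) - 6 = 4·h(j) - 6. The first term is divisible by 3 by the inductive hypothesis, and -6 is divisible by 3. Hence 3 | h(j+1).
By induction, the statement is established for all n ≥ 0.
Therefore the largest such d is 3.

d = 3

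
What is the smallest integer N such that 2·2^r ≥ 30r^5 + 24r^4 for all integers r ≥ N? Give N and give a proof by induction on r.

At r = 27: 268435456 < 443221794, so the inequality fails and N ≥ 28. We prove 2·2^r ≥ 30r^5 + 24r^4 for all r ≥ 28.
Base case (r = 28): 2·2^r = 536870912 and 30r^5 + 24r^4 = 531062784, so 536870912 ≥ 531062784.
For the inductive step, assume it holds for an arbitrary p ≥ 28, so 2·2^p ≥ 30p^5 + 24p^4.
Then 2·2^(p + 1) = 2·(2·2^p) ≥ 2·(30p^5 + 24p^4).
Also, for p ≥ 28 we have 2·(30p^5 + 24p^4) ≥ 30(p+1)^5 + 24(p+1)^4, since 2·(30p^5 + 24p^4) − (30(p+1)^5 + 24(p+1)^4) = 30p^5 - 126p^4 - 396p^3 - 444p^2 - 246p - 54, which is nonnegative for all p ≥ 28.
Combining, 2·2^(p + 1) ≥ 30(p+1)^5 + 24(p+1)^4.
By the principle of mathematical induction, the result holds for all r ≥ 28.
Hence the smallest such N is 28.

N = 28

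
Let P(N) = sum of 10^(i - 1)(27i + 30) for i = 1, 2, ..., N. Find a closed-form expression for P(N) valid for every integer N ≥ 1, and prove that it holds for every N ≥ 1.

P(N) = 3·10^N(N + 1) - 3

We claim P(N) = 3·10^N(N + 1) - 3 for all N ≥ 1.
Base case (N = 1): P(1) = 57, and the closed form gives 57. They agree.
Inductive step: suppose the statement holds for some i ≥ 1, so P(i) = 3·10^i(i + 1) - 3.
Then P(i+1) = P(i) + (10^i(27i + 57)) = (3·10^i(i + 1) - 3) + (10^i(27i + 57)).
Simplifying, P(i+1) = 30·10^i·i + 60·10^i - 3 = 3·10^(i+1)((i+1) + 1) - 3,
which is the closed form with N = i+1.
Hence, by induction on N, the claim holds for every N ≥ 1.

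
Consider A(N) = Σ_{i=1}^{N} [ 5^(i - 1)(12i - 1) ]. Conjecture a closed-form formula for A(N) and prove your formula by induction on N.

We claim A(N) = 5^N(3N - 1) + 1 for all N ≥ 1.
Base case (N = 1): A(1) = 11, and the closed form gives 11. They agree.
For the inductive step, assume it holds for an arbitrary i ≥ 1, so A(i) = 5^i(3i - 1) + 1.
Then A(i+1) = A(i) + (5^i(12i + 11)) = (5^i(3i - 1) + 1) + (5^i(12i + 11)).
Simplifying, A(i+1) = 15·5^i·i + 10·5^i + 1 = 5^(i+1)(3(i+1) - 1) + 1,
which is the closed form with N = i+1.
This completes the induction.

A(N) = 5^N(3N - 1) + 1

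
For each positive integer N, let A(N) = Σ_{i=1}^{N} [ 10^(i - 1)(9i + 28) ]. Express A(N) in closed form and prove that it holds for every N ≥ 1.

A(N) = 10^N(N + 3) - 3

We claim A(N) = 10^N(N + 3) - 3 for all N ≥ 1.
Base step (N = 1): A(1) = 37, and the closed form gives 37. They agree.
For the inductive step, assume it holds for an arbitrary i ≥ 1, so A(i) = 10^i(i + 3) - 3.
Then A(i+1) = A(i) + (10^i(9i + 37)) = (10^i(i + 3) - 3) + (10^i(9i + 37)).
Simplifying, A(i+1) = 10·10^i·i + 40·10^i - 3 = 10^(i+1)((i+1) + 3) - 3,
which is the closed form with N = i+1.
By induction, the statement is established for all N ≥ 1.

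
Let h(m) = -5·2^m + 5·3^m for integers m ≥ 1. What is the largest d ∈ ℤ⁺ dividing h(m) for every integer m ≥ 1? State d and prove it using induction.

Computing the first values: h(1) = 5 and h(2) = 25; gcd(5, 25) = 5, so d ≤ 5.
We prove 5 | -5·2^m + 5·3^m for all m ≥ 1 by induction on m.
Base step (m = 1): h(1) = 5 = 5·(1), so 5 | h(1).
Inductive step: assume the claim holds for m = i, i.e. 5 | h(i). Then
h(i+1) − 3·h(i) = (-5·2^(i+1) + 5·3^(i+1)) − 3·(-5·2^i + 5·3^i) = (-5)·2^i·(2 − 3) = (5)·2^i. Since 5 | h(i) by the inductive hypothesis, 5 | 3·h(i); and 5 | 5 since 5 = 5·1. Therefore 5 | h(i+1).
By the principle of mathematical induction, the result holds for all m ≥ 1.
Therefore the largest such d is 5.

d = 5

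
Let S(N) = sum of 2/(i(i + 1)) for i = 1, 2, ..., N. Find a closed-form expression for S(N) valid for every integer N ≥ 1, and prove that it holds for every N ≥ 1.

We claim S(N) = 2N/(N + 1) for all N ≥ 1.
Base step (N = 1): S(1) = 1, and the closed form gives 1. They agree.
For the inductive step, assume it holds for an arbitrary i ≥ 1, so S(i) = 2i/(i + 1).
Then S(i+1) = S(i) + (2/((i + 1)(i + 2))) = (2i/(i + 1)) + (2/((i + 1)(i + 2))).
Simplifying, S(i+1) = 2(i + 1)/(i + 2) = 2(i+1)/((i+1) + 1),
which is the closed form with N = i+1.
This completes the induction.

S(N) = 2N/(N + 1)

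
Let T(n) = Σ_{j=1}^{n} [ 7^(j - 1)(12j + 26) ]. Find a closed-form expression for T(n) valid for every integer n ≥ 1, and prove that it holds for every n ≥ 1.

We claim T(n) = 2·7^n(n + 2) - 4 for all n ≥ 1.
Base case (n = 1): T(1) = 38, and the closed form gives 38. They agree.
Inductive step: suppose the statement holds for some j ≥ 1, so T(j) = 2·7^j(j + 2) - 4.
Then T(j+1) = T(j) + (7^j(12j + 38)) = (2·7^j(j + 2) - 4) + (7^j(12j + 38)).
Simplifying, T(j+1) = 14·7^j·j + 42·7^j - 4 = 2·7^(j+1)((j+1) + 2) - 4,
which is the closed form with n = j+1.
By the principle of mathematical induction, the result holds for all n ≥ 1.

T(n) = 2·7^n(n + 2) - 4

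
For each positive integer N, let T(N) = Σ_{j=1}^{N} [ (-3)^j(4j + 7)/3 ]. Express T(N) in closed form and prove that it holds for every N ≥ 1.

T(N) = (-3)^N(N + 2) - 2

We claim T(N) = (-3)^N(N + 2) - 2 for all N ≥ 1.
When N = 1: T(1) = -11, and the closed form gives -11. They agree.
For the inductive step, assume it holds for an arbitrary j ≥ 1, so T(j) = (-3)^j(j + 2) - 2.
Then T(j+1) = T(j) + ((-3)^j(-4j - 11)) = ((-3)^j(j + 2) - 2) + ((-3)^j(-4j - 11)).
Simplifying, T(j+1) = -3(-3)^j·j - 9(-3)^j - 2 = (-3)^(j+1)((j+1) + 2) - 2,
which is the closed form with N = j+1.
Hence, by induction on N, the claim holds for every N ≥ 1.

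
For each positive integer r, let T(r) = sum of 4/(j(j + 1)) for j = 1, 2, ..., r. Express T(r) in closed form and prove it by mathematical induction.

T(r) = 4r/(r + 1)

We claim T(r) = 4r/(r + 1) for all r ≥ 1.
Base step (r = 1): T(1) = 2, and the closed form gives 2. They agree.
Inductive step: suppose the statement holds for some j ≥ 1, so T(j) = 4j/(j + 1).
Then T(j+1) = T(j) + (4/((j + 1)(j + 2))) = (4j/(j + 1)) + (4/((j + 1)(j + 2))).
Simplifying, T(j+1) = 4(j + 1)/(j + 2) = 4(j+1)/((j+1) + 1),
which is the closed form with r = j+1.
This completes the induction.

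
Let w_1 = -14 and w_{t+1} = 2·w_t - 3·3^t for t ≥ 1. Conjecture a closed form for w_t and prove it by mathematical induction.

Computing the first terms: w_1 = -14, w_2 = -37, w_3 = -101. This suggests w_t = -5·2^(t - 1) - 3^(t + 1).
Base step (t = 1): the formula gives -14 = -14 = w_1.
Suppose the result is true for t = k, so w_k = -5·2^(k - 1) - 3^(k + 1).
Then w_{k+1} = 2·w_k - 3·3^k = 2·(-5·2^(k - 1) - 3^(k + 1)) - 3·3^k = -5·2^k - 3^(k + 2) = -5·2^((k+1) - 1) - 3^((k+1) + 1),
which is the claimed formula at t = k+1.
Hence, by induction on t, the claim holds for every t ≥ 1.

w_t = -5·2^(t - 1) - 3^(t + 1)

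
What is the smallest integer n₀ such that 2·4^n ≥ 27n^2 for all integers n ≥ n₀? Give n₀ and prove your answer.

At n = 3: 128 < 243, so the inequality fails and n₀ ≥ 4. We prove 2·4^n ≥ 27n^2 for all n ≥ 4.
When n = 4: 2·4^n = 512 and 27n^2 = 432, so 512 ≥ 432.
Inductive step: suppose the statement holds for some i ≥ 4, so 2·4^i ≥ 27i^2.
Then 2·4^(i + 1) = 4·(2·4^i) ≥ 4·(27i^2).
Also, for i ≥ 4 we have 4·(27i^2) ≥ 27(i+1)^2, since 4 ≥ (1 + 1/i)^2 for all i ≥ 4.
Combining, 2·4^(i + 1) ≥ 27(i+1)^2.
By induction, the statement is established for all n ≥ 4.
Hence the smallest such n₀ is 4.

n₀ = 4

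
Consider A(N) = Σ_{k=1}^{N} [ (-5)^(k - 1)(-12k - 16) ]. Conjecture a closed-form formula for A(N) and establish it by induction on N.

A(N) = (-5)^N(2N + 3) - 3

We claim A(N) = (-5)^N(2N + 3) - 3 for all N ≥ 1.
Base step (N = 1): A(1) = -28, and the closed form gives -28. They agree.
Suppose the result is true for N = k, so A(k) = (-5)^k(2k + 3) - 3.
Then A(k+1) = A(k) + ((-5)^k(-12k - 28)) = ((-5)^k(2k + 3) - 3) + ((-5)^k(-12k - 28)).
Simplifying, A(k+1) = -10(-5)^k·k - 25(-5)^k - 3 = (-5)^(k+1)(2(k+1) + 3) - 3,
which is the closed form with N = k+1.
Hence, by induction on N, the claim holds for every N ≥ 1.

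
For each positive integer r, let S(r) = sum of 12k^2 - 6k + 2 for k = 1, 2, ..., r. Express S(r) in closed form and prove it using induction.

S(r) = r(4r^2 + 3r + 1)

We claim S(r) = r(4r^2 + 3r + 1) for all r ≥ 1.
For the base case r = 1: S(1) = 8, and the closed form gives 8. They agree.
Suppose the result is true for r = k, so S(k) = k(4k^2 + 3k + 1).
Then S(k+1) = S(k) + (12k^2 + 18k + 8) = (k(4k^2 + 3k + 1)) + (12k^2 + 18k + 8).
Simplifying, S(k+1) = (k + 1)(4k^2 + 11k + 8) = (k+1)(4(k+1)^2 + 3(k+1) + 1),
which is the closed form with r = k+1.
By the principle of mathematical induction, the result holds for all r ≥ 1.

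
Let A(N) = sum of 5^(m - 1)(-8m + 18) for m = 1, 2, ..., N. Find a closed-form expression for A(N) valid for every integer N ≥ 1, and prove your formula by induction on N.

We claim A(N) = 5^N(-2N + 5) - 5 for all N ≥ 1.
Base step (N = 1): A(1) = 10, and the closed form gives 10. They agree.
Inductive step: suppose the statement holds for some m ≥ 1, so A(m) = 5^m(-2m + 5) - 5.
Then A(m+1) = A(m) + (5^m(-8m + 10)) = (5^m(-2m + 5) - 5) + (5^m(-8m + 10)).
Simplifying, A(m+1) = -10·5^m·m + 15·5^m - 5 = 5^(m+1)(-2(m+1) + 5) - 5,
which is the closed form with N = m+1.
By induction, the statement is established for all N ≥ 1.

A(N) = 5^N(-2N + 5) - 5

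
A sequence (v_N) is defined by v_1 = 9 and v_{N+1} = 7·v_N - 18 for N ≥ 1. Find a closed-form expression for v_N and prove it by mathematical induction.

v_N = 6·7^(N - 1) + 3

Computing the first terms: v_1 = 9, v_2 = 45, v_3 = 297. This suggests v_N = 6·7^(N - 1) + 3.
Base step (N = 1): the formula gives 9 = 9 = v_1.
For the inductive step, assume it holds for an arbitrary r ≥ 1, so v_r = 6·7^(r - 1) + 3.
Then v_{r+1} = 7·v_r - 18 = 7·(6·7^(r - 1) + 3) - 18 = 6·7^r + 3 = 6·7^((r+1) - 1) + 3,
which is the claimed formula at N = r+1.
By the principle of mathematical induction, the result holds for all N ≥ 1.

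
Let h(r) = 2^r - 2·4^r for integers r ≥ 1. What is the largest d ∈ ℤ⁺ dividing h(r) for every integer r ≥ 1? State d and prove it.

Computing the first values: h(1) = -6 and h(2) = -28; gcd(-6, -28) = 2, so d ≤ 2.
We prove 2 | 2^r - 2·4^r for all r ≥ 1 by induction on r.
Base case (r = 1): h(1) = -6 = 2·(-3), so 2 | h(1).
Suppose the result is true for r = p, i.e. 2 | h(p). Then
h(p+1) − 4·h(p) = (2^(p+1) - 2·4^(p+1)) − 4·(2^p - 2·4^p) = (1)·2^p·(2 − 4) = (-2)·2^p. Since 2 | h(p) by the inductive hypothesis, 2 | 4·h(p); and 2 | -2 since -2 = 2·-1. Therefore 2 | h(p+1).
By induction, the statement is established for all r ≥ 1.
Therefore the largest such d is 2.

d = 2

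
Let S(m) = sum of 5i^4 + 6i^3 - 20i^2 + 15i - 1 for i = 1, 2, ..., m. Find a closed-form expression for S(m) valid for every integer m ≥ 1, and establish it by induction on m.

S(m) = m(m^4 + 4m^3 - 2m^2 - m + 3)

We claim S(m) = m(m^4 + 4m^3 - 2m^2 - m + 3) for all m ≥ 1.
Base case (m = 1): S(1) = 5, and the closed form gives 5. They agree.
For the inductive step, assume it holds for an arbitrary i ≥ 1, so S(i) = i(i^4 + 4i^3 - 2i^2 - i + 3).
Then S(i+1) = S(i) + (5i^4 + 26i^3 + 28i^2 + 13i + 5) = (i(i^4 + 4i^3 - 2i^2 - i + 3)) + (5i^4 + 26i^3 + 28i^2 + 13i + 5).
Simplifying, S(i+1) = (i + 1)(i^4 + 8i^3 + 16i^2 + 11i + 5) = (i+1)((i+1)^4 + 4(i+1)^3 - 2(i+1)^2 - (i+1) + 3),
which is the closed form with m = i+1.
This completes the induction.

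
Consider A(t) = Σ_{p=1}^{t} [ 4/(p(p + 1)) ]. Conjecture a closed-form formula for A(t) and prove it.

A(t) = 4t/(t + 1)

We claim A(t) = 4t/(t + 1) for all t ≥ 1.
Base case (t = 1): A(1) = 2, and the closed form gives 2. They agree.
Inductive step: suppose the statement holds for some p ≥ 1, so A(p) = 4p/(p + 1).
Then A(p+1) = A(p) + (4/((p + 1)(p + 2))) = (4p/(p + 1)) + (4/((p + 1)(p + 2))).
Simplifying, A(p+1) = 4(p + 1)/(p + 2) = 4(p+1)/((p+1) + 1),
which is the closed form with t = p+1.
This completes the induction.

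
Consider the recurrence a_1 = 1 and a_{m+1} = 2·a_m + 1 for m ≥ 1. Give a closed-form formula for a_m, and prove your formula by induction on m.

Computing the first terms: a_1 = 1, a_2 = 3, a_3 = 7. This suggests a_m = 2^m - 1.
When m = 1: the formula gives 1 = 1 = a_1.
Inductive step: assume the claim holds for m = j, so a_j = 2^j - 1.
Then a_{j+1} = 2·a_j + 1 = 2·(2^j - 1) + 1 = 2^(j + 1) - 1,
which is the claimed formula at m = j+1.
This completes the induction.

a_m = 2^m - 1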